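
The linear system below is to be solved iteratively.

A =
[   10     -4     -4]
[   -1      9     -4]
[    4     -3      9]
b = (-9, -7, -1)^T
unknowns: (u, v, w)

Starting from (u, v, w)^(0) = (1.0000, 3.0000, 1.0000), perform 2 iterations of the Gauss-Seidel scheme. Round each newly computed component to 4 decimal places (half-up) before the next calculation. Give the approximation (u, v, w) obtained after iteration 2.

(-1.2052, -1.1372, 0.0455)

Iteration 1:
  u = (-9 - (-4)·3.0000 - (-4)·1.0000) / (10) = 0.7000
  v = (-7 - (-1)·0.7000 - (-4)·1.0000) / (9) = -0.2556
  w = (-1 - (4)·0.7000 - (-3)·-0.2556) / (9) = -0.5074
Iteration 2:
  u = (-9 - (-4)·-0.2556 - (-4)·-0.5074) / (10) = -1.2052
  v = (-7 - (-1)·-1.2052 - (-4)·-0.5074) / (9) = -1.1372
  w = (-1 - (4)·-1.2052 - (-3)·-1.1372) / (9) = 0.0455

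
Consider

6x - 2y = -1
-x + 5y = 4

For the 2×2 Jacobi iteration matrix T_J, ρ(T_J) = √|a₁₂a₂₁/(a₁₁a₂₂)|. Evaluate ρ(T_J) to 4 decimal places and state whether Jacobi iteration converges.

0.2582

a₁₂a₂₁/(a₁₁a₂₂) = (-2)·(-1) / ((6)·(5)) = 0.066667
ρ = √|0.066667| = √0.066667 = 0.2582
ρ < 1, so Jacobi converges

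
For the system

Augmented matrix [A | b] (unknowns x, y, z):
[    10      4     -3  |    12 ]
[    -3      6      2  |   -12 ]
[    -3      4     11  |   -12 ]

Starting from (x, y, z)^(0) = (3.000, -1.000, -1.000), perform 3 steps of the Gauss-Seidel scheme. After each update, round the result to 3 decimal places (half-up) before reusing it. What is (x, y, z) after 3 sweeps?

(1.570, -1.124, -0.254)

Iteration 1:
  x = (12 - (4)·-1.000 - (-3)·-1.000) / (10) = 1.300
  y = (-12 - (-3)·1.300 - (2)·-1.000) / (6) = -1.017
  z = (-12 - (-3)·1.300 - (4)·-1.017) / (11) = -0.367
Iteration 2:
  x = (12 - (4)·-1.017 - (-3)·-0.367) / (10) = 1.497
  y = (-12 - (-3)·1.497 - (2)·-0.367) / (6) = -1.129
  z = (-12 - (-3)·1.497 - (4)·-1.129) / (11) = -0.272
Iteration 3:
  x = (12 - (4)·-1.129 - (-3)·-0.272) / (10) = 1.570
  y = (-12 - (-3)·1.570 - (2)·-0.272) / (6) = -1.124
  z = (-12 - (-3)·1.570 - (4)·-1.124) / (11) = -0.254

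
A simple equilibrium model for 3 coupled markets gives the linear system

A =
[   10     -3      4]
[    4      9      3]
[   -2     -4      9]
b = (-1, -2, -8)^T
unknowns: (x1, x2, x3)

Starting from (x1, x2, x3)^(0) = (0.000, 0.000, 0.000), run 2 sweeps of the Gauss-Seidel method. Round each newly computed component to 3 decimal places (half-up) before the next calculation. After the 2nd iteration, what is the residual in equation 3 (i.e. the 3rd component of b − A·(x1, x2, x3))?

0.001

Iteration 1:
  x1 = (-1 - (-3)·0.000 - (4)·0.000) / (10) = -0.100
  x2 = (-2 - (4)·-0.100 - (3)·0.000) / (9) = -0.178
  x3 = (-8 - (-2)·-0.100 - (-4)·-0.178) / (9) = -0.990
Iteration 2:
  x1 = (-1 - (-3)·-0.178 - (4)·-0.990) / (10) = 0.243
  x2 = (-2 - (4)·0.243 - (3)·-0.990) / (9) = 0.000
  x3 = (-8 - (-2)·0.243 - (-4)·0.000) / (9) = -0.835
Residual b − A·x = (-0.090, -0.467, 0.001)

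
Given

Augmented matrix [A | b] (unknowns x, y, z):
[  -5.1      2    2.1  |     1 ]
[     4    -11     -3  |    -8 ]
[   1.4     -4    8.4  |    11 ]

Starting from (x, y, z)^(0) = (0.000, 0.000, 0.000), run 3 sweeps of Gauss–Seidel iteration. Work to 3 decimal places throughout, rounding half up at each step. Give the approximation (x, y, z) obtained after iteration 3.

(0.613, 0.556, 1.472)

Iteration 1:
  x = (1 - (2)·0.000 - (2.1)·0.000) / (-5.1) = -0.196
  y = (-8 - (4)·-0.196 - (-3)·0.000) / (-11) = 0.656
  z = (11 - (1.4)·-0.196 - (-4)·0.656) / (8.4) = 1.655
Iteration 2:
  x = (1 - (2)·0.656 - (2.1)·1.655) / (-5.1) = 0.743
  y = (-8 - (4)·0.743 - (-3)·1.655) / (-11) = 0.546
  z = (11 - (1.4)·0.743 - (-4)·0.546) / (8.4) = 1.446
Iteration 3:
  x = (1 - (2)·0.546 - (2.1)·1.446) / (-5.1) = 0.613
  y = (-8 - (4)·0.613 - (-3)·1.446) / (-11) = 0.556
  z = (11 - (1.4)·0.613 - (-4)·0.556) / (8.4) = 1.472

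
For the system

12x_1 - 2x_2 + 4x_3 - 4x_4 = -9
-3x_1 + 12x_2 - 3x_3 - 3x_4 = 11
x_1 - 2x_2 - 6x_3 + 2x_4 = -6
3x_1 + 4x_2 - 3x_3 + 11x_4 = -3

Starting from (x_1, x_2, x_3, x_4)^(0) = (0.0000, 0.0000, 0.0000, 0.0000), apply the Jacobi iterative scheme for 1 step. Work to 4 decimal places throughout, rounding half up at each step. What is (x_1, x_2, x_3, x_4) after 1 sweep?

(-0.7500, 0.9167, 1.0000, -0.2727)

Iteration 1:
  x_1 = (-9 - (-2)·0.0000 - (4)·0.0000 - (-4)·0.0000) / (12) = -0.7500
  x_2 = (11 - (-3)·0.0000 - (-3)·0.0000 - (-3)·0.0000) / (12) = 0.9167
  x_3 = (-6 - (1)·0.0000 - (-2)·0.0000 - (2)·0.0000) / (-6) = 1.0000
  x_4 = (-3 - (3)·0.0000 - (4)·0.0000 - (-3)·0.0000) / (11) = -0.2727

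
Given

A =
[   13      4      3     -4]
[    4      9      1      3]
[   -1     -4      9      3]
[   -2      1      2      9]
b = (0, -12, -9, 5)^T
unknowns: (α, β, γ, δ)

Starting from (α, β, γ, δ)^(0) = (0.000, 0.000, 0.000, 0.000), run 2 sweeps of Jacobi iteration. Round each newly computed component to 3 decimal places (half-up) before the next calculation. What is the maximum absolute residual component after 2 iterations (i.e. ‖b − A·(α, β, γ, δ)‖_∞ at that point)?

4.114

Iteration 1:
  α = (0 - (4)·0.000 - (3)·0.000 - (-4)·0.000) / (13) = 0.000
  β = (-12 - (4)·0.000 - (1)·0.000 - (3)·0.000) / (9) = -1.333
  γ = (-9 - (-1)·0.000 - (-4)·0.000 - (3)·0.000) / (9) = -1.000
  δ = (5 - (-2)·0.000 - (1)·0.000 - (2)·0.000) / (9) = 0.556
Iteration 2:
  α = (0 - (4)·-1.333 - (3)·-1.000 - (-4)·0.556) / (13) = 0.812
  β = (-12 - (4)·0.000 - (1)·-1.000 - (3)·0.556) / (9) = -1.408
  γ = (-9 - (-1)·0.000 - (-4)·-1.333 - (3)·0.556) / (9) = -1.778
  δ = (5 - (-2)·0.000 - (1)·-1.333 - (2)·-1.000) / (9) = 0.926
Residual b − A·x = (4.114, -3.576, -0.596, 3.254); ∞-norm = 4.114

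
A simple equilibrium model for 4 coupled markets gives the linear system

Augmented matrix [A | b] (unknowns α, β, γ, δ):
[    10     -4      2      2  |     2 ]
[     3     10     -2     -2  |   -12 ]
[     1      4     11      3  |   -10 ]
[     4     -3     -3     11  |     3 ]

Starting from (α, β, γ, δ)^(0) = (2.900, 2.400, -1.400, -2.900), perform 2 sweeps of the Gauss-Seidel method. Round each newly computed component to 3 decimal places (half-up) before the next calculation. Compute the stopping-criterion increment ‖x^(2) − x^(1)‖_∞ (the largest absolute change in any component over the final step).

2.819

Iteration 1:
  α = (2 - (-4)·2.400 - (2)·-1.400 - (2)·-2.900) / (10) = 2.020
  β = (-12 - (3)·2.020 - (-2)·-1.400 - (-2)·-2.900) / (10) = -2.666
  γ = (-10 - (1)·2.020 - (4)·-2.666 - (3)·-2.900) / (11) = 0.668
  δ = (3 - (4)·2.020 - (-3)·-2.666 - (-3)·0.668) / (11) = -1.007
Iteration 2:
  α = (2 - (-4)·-2.666 - (2)·0.668 - (2)·-1.007) / (10) = -0.799
  β = (-12 - (3)·-0.799 - (-2)·0.668 - (-2)·-1.007) / (10) = -1.028
  γ = (-10 - (1)·-0.799 - (4)·-1.028 - (3)·-1.007) / (11) = -0.188
  δ = (3 - (4)·-0.799 - (-3)·-1.028 - (-3)·-0.188) / (11) = 0.232
Change: (-2.819, 1.638, -0.856, 1.239) → max |·| = 2.819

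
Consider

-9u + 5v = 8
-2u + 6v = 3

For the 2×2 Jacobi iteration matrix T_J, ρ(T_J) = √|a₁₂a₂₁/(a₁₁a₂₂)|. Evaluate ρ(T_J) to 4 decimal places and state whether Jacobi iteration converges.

0.4303

a₁₂a₂₁/(a₁₁a₂₂) = (5)·(-2) / ((-9)·(6)) = 0.185185
ρ = √|0.185185| = √0.185185 = 0.4303
ρ < 1, so Jacobi converges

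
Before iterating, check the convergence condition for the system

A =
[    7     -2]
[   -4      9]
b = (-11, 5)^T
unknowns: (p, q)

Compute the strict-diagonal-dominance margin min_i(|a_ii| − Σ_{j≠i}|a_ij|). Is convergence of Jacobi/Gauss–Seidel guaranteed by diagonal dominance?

5

row 1: |7| − (2) = 5
row 2: |9| − (4) = 5
minimum over rows = 5 → strictly diagonally dominant (convergence guaranteed)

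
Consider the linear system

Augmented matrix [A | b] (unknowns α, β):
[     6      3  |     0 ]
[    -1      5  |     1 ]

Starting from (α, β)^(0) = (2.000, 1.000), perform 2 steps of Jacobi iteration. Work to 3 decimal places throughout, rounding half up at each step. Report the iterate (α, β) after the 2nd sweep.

(-0.300, 0.100)

Iteration 1:
  α = (0 - (3)·1.000) / (6) = -0.500
  β = (1 - (-1)·2.000) / (5) = 0.600
Iteration 2:
  α = (0 - (3)·0.600) / (6) = -0.300
  β = (1 - (-1)·-0.500) / (5) = 0.100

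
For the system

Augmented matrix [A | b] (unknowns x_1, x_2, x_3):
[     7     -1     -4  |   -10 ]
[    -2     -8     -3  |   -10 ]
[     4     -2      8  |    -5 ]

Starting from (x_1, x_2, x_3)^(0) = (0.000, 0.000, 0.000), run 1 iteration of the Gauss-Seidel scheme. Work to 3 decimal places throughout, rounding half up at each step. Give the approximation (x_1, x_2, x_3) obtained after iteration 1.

Iteration 1:
  x_1 = (-10 - (-1)·0.000 - (-4)·0.000) / (7) = -1.429
  x_2 = (-10 - (-2)·-1.429 - (-3)·0.000) / (-8) = 1.607
  x_3 = (-5 - (4)·-1.429 - (-2)·1.607) / (8) = 0.491

(-1.429, 1.607, 0.491)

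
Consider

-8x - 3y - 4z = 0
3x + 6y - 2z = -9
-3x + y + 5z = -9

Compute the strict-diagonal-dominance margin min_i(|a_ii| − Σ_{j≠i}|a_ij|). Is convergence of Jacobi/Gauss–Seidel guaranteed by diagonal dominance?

row 1: |-8| − (3+4) = 1
row 2: |6| − (3+2) = 1
row 3: |5| − (3+1) = 1
minimum over rows = 1 → strictly diagonally dominant (convergence guaranteed)

1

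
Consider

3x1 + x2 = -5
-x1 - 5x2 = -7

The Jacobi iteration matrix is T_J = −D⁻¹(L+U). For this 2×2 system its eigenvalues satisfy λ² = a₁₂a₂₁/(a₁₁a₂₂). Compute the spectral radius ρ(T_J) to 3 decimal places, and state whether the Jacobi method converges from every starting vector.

0.258

a₁₂a₂₁/(a₁₁a₂₂) = (1)·(-1) / ((3)·(-5)) = 0.066667
ρ = √|0.066667| = √0.066667 = 0.258
ρ < 1, so Jacobi converges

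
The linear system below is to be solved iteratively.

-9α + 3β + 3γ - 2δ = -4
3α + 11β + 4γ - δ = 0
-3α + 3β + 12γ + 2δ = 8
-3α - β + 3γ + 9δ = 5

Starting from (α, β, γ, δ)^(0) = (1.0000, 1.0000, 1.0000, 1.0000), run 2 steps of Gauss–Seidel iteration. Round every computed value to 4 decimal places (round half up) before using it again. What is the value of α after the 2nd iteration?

Iteration 1:
  α = (-4 - (3)·1.0000 - (3)·1.0000 - (-2)·1.0000) / (-9) = 0.8889
  β = (0 - (3)·0.8889 - (4)·1.0000 - (-1)·1.0000) / (11) = -0.5152
  γ = (8 - (-3)·0.8889 - (3)·-0.5152 - (2)·1.0000) / (12) = 0.8510
  δ = (5 - (-3)·0.8889 - (-1)·-0.5152 - (3)·0.8510) / (9) = 0.5109
Iteration 2:
  α = (-4 - (3)·-0.5152 - (3)·0.8510 - (-2)·0.5109) / (-9) = 0.4428
  β = (0 - (3)·0.4428 - (4)·0.8510 - (-1)·0.5109) / (11) = -0.3838
  γ = (8 - (-3)·0.4428 - (3)·-0.3838 - (2)·0.5109) / (12) = 0.7882
  δ = (5 - (-3)·0.4428 - (-1)·-0.3838 - (3)·0.7882) / (9) = 0.3978

0.4428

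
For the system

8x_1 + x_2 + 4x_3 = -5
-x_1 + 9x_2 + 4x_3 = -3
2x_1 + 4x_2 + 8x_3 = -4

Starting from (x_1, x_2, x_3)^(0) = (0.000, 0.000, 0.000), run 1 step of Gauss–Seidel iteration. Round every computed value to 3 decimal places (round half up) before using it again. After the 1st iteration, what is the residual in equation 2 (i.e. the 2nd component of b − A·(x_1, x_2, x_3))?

0.570

Iteration 1:
  x_1 = (-5 - (1)·0.000 - (4)·0.000) / (8) = -0.625
  x_2 = (-3 - (-1)·-0.625 - (4)·0.000) / (9) = -0.403
  x_3 = (-4 - (2)·-0.625 - (4)·-0.403) / (8) = -0.142
Residual b − A·x = (0.971, 0.570, -0.002)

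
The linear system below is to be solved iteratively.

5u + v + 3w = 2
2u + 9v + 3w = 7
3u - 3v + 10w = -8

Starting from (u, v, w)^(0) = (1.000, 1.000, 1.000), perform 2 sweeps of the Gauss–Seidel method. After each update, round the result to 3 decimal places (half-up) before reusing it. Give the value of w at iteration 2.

-0.736

Iteration 1:
  u = (2 - (1)·1.000 - (3)·1.000) / (5) = -0.400
  v = (7 - (2)·-0.400 - (3)·1.000) / (9) = 0.533
  w = (-8 - (3)·-0.400 - (-3)·0.533) / (10) = -0.520
Iteration 2:
  u = (2 - (1)·0.533 - (3)·-0.520) / (5) = 0.605
  v = (7 - (2)·0.605 - (3)·-0.520) / (9) = 0.817
  w = (-8 - (3)·0.605 - (-3)·0.817) / (10) = -0.736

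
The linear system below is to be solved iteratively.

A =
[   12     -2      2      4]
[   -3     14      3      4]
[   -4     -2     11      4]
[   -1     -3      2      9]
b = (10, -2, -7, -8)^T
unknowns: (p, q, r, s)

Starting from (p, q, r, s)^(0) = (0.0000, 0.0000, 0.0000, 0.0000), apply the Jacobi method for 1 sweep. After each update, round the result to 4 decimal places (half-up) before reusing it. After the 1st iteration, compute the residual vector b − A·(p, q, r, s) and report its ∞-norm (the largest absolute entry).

7.9653

Iteration 1:
  p = (10 - (-2)·0.0000 - (2)·0.0000 - (4)·0.0000) / (12) = 0.8333
  q = (-2 - (-3)·0.0000 - (3)·0.0000 - (4)·0.0000) / (14) = -0.1429
  r = (-7 - (-4)·0.0000 - (-2)·0.0000 - (4)·0.0000) / (11) = -0.6364
  s = (-8 - (-1)·0.0000 - (-3)·0.0000 - (2)·0.0000) / (9) = -0.8889
Residual b − A·x = (4.5430, 7.9653, 6.6034, 1.6775); ∞-norm = 7.9653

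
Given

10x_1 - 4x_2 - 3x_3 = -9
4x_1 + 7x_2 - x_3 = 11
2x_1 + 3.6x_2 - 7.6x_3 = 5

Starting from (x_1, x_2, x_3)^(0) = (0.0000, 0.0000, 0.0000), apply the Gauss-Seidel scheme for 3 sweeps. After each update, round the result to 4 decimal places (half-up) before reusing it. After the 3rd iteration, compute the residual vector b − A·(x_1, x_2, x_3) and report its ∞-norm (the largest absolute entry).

Iteration 1:
  x_1 = (-9 - (-4)·0.0000 - (-3)·0.0000) / (10) = -0.9000
  x_2 = (11 - (4)·-0.9000 - (-1)·0.0000) / (7) = 2.0857
  x_3 = (5 - (2)·-0.9000 - (3.6)·2.0857) / (-7.6) = 0.0932
Iteration 2:
  x_1 = (-9 - (-4)·2.0857 - (-3)·0.0932) / (10) = -0.0378
  x_2 = (11 - (4)·-0.0378 - (-1)·0.0932) / (7) = 1.6063
  x_3 = (5 - (2)·-0.0378 - (3.6)·1.6063) / (-7.6) = 0.0930
Iteration 3:
  x_1 = (-9 - (-4)·1.6063 - (-3)·0.0930) / (10) = -0.2296
  x_2 = (11 - (4)·-0.2296 - (-1)·0.0930) / (7) = 1.7159
  x_3 = (5 - (2)·-0.2296 - (3.6)·1.7159) / (-7.6) = 0.0945
Residual b − A·x = (0.4431, 0.0016, 0.0002); ∞-norm = 0.4431

0.4431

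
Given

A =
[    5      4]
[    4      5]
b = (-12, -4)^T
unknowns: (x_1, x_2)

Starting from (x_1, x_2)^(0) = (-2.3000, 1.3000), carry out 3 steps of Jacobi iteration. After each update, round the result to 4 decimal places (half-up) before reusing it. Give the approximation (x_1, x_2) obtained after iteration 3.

Iteration 1:
  x_1 = (-12 - (4)·1.3000) / (5) = -3.4400
  x_2 = (-4 - (4)·-2.3000) / (5) = 1.0400
Iteration 2:
  x_1 = (-12 - (4)·1.0400) / (5) = -3.2320
  x_2 = (-4 - (4)·-3.4400) / (5) = 1.9520
Iteration 3:
  x_1 = (-12 - (4)·1.9520) / (5) = -3.9616
  x_2 = (-4 - (4)·-3.2320) / (5) = 1.7856

(-3.9616, 1.7856)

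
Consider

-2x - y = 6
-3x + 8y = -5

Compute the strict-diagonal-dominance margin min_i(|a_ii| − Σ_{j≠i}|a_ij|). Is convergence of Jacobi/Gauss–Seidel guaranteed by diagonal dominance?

1

row 1: |-2| − (1) = 1
row 2: |8| − (3) = 5
minimum over rows = 1 → strictly diagonally dominant (convergence guaranteed)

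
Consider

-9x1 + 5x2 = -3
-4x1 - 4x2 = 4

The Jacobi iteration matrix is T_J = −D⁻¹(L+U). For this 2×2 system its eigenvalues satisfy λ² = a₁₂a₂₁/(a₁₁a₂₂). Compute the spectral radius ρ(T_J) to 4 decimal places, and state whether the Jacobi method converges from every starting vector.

a₁₂a₂₁/(a₁₁a₂₂) = (5)·(-4) / ((-9)·(-4)) = -0.555556
ρ = √|-0.555556| = √0.555556 = 0.7454
ρ < 1, so Jacobi converges

0.7454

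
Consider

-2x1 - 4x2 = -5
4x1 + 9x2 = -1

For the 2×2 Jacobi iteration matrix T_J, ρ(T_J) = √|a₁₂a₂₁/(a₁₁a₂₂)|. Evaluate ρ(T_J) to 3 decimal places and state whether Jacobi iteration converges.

a₁₂a₂₁/(a₁₁a₂₂) = (-4)·(4) / ((-2)·(9)) = 0.888889
ρ = √|0.888889| = √0.888889 = 0.943
ρ < 1, so Jacobi converges

0.943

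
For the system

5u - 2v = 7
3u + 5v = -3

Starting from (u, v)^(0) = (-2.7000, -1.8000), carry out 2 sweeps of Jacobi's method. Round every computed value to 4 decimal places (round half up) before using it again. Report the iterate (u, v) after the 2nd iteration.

Iteration 1:
  u = (7 - (-2)·-1.8000) / (5) = 0.6800
  v = (-3 - (3)·-2.7000) / (5) = 1.0200
Iteration 2:
  u = (7 - (-2)·1.0200) / (5) = 1.8080
  v = (-3 - (3)·0.6800) / (5) = -1.0080

(1.8080, -1.0080)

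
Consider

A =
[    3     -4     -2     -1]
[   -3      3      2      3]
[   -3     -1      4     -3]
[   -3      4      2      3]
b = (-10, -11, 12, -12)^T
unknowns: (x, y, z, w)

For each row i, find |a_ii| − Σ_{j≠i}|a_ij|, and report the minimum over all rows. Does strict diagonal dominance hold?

row 1: |3| − (4+2+1) = -4
row 2: |3| − (3+2+3) = -5
row 3: |4| − (3+1+3) = -3
row 4: |3| − (3+4+2) = -6
minimum over rows = -6 → not strictly diagonally dominant

-6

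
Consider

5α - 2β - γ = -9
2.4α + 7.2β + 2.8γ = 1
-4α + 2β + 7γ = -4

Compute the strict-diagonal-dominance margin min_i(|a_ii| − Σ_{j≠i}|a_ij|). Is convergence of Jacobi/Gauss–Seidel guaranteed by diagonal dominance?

1

row 1: |5| − (2+1) = 2
row 2: |7.2| − (2.4+2.8) = 2
row 3: |7| − (4+2) = 1
minimum over rows = 1 → strictly diagonally dominant (convergence guaranteed)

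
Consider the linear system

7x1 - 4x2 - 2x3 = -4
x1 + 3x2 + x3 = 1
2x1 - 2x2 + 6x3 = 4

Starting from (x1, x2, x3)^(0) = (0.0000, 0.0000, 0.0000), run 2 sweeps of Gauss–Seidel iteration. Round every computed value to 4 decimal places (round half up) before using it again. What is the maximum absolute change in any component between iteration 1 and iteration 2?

Iteration 1:
  x1 = (-4 - (-4)·0.0000 - (-2)·0.0000) / (7) = -0.5714
  x2 = (1 - (1)·-0.5714 - (1)·0.0000) / (3) = 0.5238
  x3 = (4 - (2)·-0.5714 - (-2)·0.5238) / (6) = 1.0317
Iteration 2:
  x1 = (-4 - (-4)·0.5238 - (-2)·1.0317) / (7) = 0.0227
  x2 = (1 - (1)·0.0227 - (1)·1.0317) / (3) = -0.0181
  x3 = (4 - (2)·0.0227 - (-2)·-0.0181) / (6) = 0.6531
Change: (0.5941, -0.5419, -0.3786) → max |·| = 0.5941

0.5941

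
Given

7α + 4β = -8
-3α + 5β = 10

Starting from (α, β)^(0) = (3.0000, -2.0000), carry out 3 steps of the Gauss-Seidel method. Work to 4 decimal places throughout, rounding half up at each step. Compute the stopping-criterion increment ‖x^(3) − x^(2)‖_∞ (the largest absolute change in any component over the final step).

Iteration 1:
  α = (-8 - (4)·-2.0000) / (7) = 0.0000
  β = (10 - (-3)·0.0000) / (5) = 2.0000
Iteration 2:
  α = (-8 - (4)·2.0000) / (7) = -2.2857
  β = (10 - (-3)·-2.2857) / (5) = 0.6286
Iteration 3:
  α = (-8 - (4)·0.6286) / (7) = -1.5021
  β = (10 - (-3)·-1.5021) / (5) = 1.0987
Change: (0.7836, 0.4701) → max |·| = 0.7836

0.7836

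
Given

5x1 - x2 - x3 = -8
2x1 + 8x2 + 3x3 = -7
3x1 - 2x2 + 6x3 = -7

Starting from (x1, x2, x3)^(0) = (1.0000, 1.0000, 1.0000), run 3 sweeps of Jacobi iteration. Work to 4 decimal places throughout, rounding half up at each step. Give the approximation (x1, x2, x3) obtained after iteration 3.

(-1.8283, 0.0667, -0.1083)

Iteration 1:
  x1 = (-8 - (-1)·1.0000 - (-1)·1.0000) / (5) = -1.2000
  x2 = (-7 - (2)·1.0000 - (3)·1.0000) / (8) = -1.5000
  x3 = (-7 - (3)·1.0000 - (-2)·1.0000) / (6) = -1.3333
Iteration 2:
  x1 = (-8 - (-1)·-1.5000 - (-1)·-1.3333) / (5) = -2.1667
  x2 = (-7 - (2)·-1.2000 - (3)·-1.3333) / (8) = -0.0750
  x3 = (-7 - (3)·-1.2000 - (-2)·-1.5000) / (6) = -1.0667
Iteration 3:
  x1 = (-8 - (-1)·-0.0750 - (-1)·-1.0667) / (5) = -1.8283
  x2 = (-7 - (2)·-2.1667 - (3)·-1.0667) / (8) = 0.0667
  x3 = (-7 - (3)·-2.1667 - (-2)·-0.0750) / (6) = -0.1083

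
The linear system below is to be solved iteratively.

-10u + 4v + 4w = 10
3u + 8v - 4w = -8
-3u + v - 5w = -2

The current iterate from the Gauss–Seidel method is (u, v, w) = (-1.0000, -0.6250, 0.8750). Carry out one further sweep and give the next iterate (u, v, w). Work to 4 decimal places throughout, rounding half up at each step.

(-0.9000, -0.2250, 0.8950)

One sweep:
  u = (10 - (4)·-0.6250 - (4)·0.8750) / (-10) = -0.9000
  v = (-8 - (3)·-0.9000 - (-4)·0.8750) / (8) = -0.2250
  w = (-2 - (-3)·-0.9000 - (1)·-0.2250) / (-5) = 0.8950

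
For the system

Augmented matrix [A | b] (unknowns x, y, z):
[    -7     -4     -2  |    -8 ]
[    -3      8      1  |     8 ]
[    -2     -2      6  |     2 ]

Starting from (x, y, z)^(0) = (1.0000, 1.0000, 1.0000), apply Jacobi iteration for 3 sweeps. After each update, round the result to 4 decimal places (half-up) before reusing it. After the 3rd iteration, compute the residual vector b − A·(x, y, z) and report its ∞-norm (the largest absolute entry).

0.7291

Iteration 1:
  x = (-8 - (-4)·1.0000 - (-2)·1.0000) / (-7) = 0.2857
  y = (8 - (-3)·1.0000 - (1)·1.0000) / (8) = 1.2500
  z = (2 - (-2)·1.0000 - (-2)·1.0000) / (6) = 1.0000
Iteration 2:
  x = (-8 - (-4)·1.2500 - (-2)·1.0000) / (-7) = 0.1429
  y = (8 - (-3)·0.2857 - (1)·1.0000) / (8) = 0.9821
  z = (2 - (-2)·0.2857 - (-2)·1.2500) / (6) = 0.8452
Iteration 3:
  x = (-8 - (-4)·0.9821 - (-2)·0.8452) / (-7) = 0.3402
  y = (8 - (-3)·0.1429 - (1)·0.8452) / (8) = 0.9479
  z = (2 - (-2)·0.1429 - (-2)·0.9821) / (6) = 0.7083
Residual b − A·x = (-0.4104, 0.7291, 0.3264); ∞-norm = 0.7291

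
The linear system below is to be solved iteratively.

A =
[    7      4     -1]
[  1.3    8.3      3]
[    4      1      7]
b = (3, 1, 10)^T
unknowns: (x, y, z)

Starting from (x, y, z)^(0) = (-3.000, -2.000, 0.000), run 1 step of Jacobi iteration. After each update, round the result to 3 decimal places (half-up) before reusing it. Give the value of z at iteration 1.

Iteration 1:
  x = (3 - (4)·-2.000 - (-1)·0.000) / (7) = 1.571
  y = (1 - (1.3)·-3.000 - (3)·0.000) / (8.3) = 0.590
  z = (10 - (4)·-3.000 - (1)·-2.000) / (7) = 3.429

3.429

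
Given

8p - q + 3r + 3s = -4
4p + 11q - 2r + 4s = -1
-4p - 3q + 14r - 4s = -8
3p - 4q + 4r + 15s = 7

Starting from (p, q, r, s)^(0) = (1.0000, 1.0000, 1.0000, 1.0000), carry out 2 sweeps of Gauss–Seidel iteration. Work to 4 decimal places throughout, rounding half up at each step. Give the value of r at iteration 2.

-0.5542

Iteration 1:
  p = (-4 - (-1)·1.0000 - (3)·1.0000 - (3)·1.0000) / (8) = -1.1250
  q = (-1 - (4)·-1.1250 - (-2)·1.0000 - (4)·1.0000) / (11) = 0.1364
  r = (-8 - (-4)·-1.1250 - (-3)·0.1364 - (-4)·1.0000) / (14) = -0.5779
  s = (7 - (3)·-1.1250 - (-4)·0.1364 - (4)·-0.5779) / (15) = 0.8821
Iteration 2:
  p = (-4 - (-1)·0.1364 - (3)·-0.5779 - (3)·0.8821) / (8) = -0.5970
  q = (-1 - (4)·-0.5970 - (-2)·-0.5779 - (4)·0.8821) / (11) = -0.2997
  r = (-8 - (-4)·-0.5970 - (-3)·-0.2997 - (-4)·0.8821) / (14) = -0.5542
  s = (7 - (3)·-0.5970 - (-4)·-0.2997 - (4)·-0.5542) / (15) = 0.6539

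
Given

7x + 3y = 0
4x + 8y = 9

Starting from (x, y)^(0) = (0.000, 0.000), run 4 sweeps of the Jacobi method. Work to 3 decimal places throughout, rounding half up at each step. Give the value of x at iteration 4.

-0.585

Iteration 1:
  x = (0 - (3)·0.000) / (7) = 0.000
  y = (9 - (4)·0.000) / (8) = 1.125
Iteration 2:
  x = (0 - (3)·1.125) / (7) = -0.482
  y = (9 - (4)·0.000) / (8) = 1.125
Iteration 3:
  x = (0 - (3)·1.125) / (7) = -0.482
  y = (9 - (4)·-0.482) / (8) = 1.366
Iteration 4:
  x = (0 - (3)·1.366) / (7) = -0.585
  y = (9 - (4)·-0.482) / (8) = 1.366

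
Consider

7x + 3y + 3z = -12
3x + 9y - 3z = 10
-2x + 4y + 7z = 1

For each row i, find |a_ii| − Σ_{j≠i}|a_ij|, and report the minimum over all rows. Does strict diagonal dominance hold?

1

row 1: |7| − (3+3) = 1
row 2: |9| − (3+3) = 3
row 3: |7| − (2+4) = 1
minimum over rows = 1 → strictly diagonally dominant (convergence guaranteed)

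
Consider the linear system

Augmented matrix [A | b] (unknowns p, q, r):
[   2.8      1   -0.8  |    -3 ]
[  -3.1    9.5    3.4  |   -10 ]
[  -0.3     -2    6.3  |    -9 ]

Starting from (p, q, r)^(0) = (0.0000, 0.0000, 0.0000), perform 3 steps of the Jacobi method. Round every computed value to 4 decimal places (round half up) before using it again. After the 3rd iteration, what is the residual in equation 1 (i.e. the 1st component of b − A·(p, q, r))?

Iteration 1:
  p = (-3 - (1)·0.0000 - (-0.8)·0.0000) / (2.8) = -1.0714
  q = (-10 - (-3.1)·0.0000 - (3.4)·0.0000) / (9.5) = -1.0526
  r = (-9 - (-0.3)·0.0000 - (-2)·0.0000) / (6.3) = -1.4286
Iteration 2:
  p = (-3 - (1)·-1.0526 - (-0.8)·-1.4286) / (2.8) = -1.1037
  q = (-10 - (-3.1)·-1.0714 - (3.4)·-1.4286) / (9.5) = -0.8910
  r = (-9 - (-0.3)·-1.0714 - (-2)·-1.0526) / (6.3) = -1.8137
Iteration 3:
  p = (-3 - (1)·-0.8910 - (-0.8)·-1.8137) / (2.8) = -1.2714
  q = (-10 - (-3.1)·-1.1037 - (3.4)·-1.8137) / (9.5) = -0.7637
  r = (-9 - (-0.3)·-1.1037 - (-2)·-0.8910) / (6.3) = -1.7640
Residual b − A·x = (-0.0876, -0.6886, 0.2044)

-0.0876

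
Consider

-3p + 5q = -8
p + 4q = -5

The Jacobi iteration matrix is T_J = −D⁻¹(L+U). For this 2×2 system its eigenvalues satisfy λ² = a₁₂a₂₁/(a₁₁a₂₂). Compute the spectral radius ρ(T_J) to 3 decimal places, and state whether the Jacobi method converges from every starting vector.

a₁₂a₂₁/(a₁₁a₂₂) = (5)·(1) / ((-3)·(4)) = -0.416667
ρ = √|-0.416667| = √0.416667 = 0.645
ρ < 1, so Jacobi converges

0.645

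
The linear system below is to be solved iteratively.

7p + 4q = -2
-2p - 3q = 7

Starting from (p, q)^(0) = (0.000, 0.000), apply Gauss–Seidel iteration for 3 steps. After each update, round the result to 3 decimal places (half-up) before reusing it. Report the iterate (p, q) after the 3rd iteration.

Iteration 1:
  p = (-2 - (4)·0.000) / (7) = -0.286
  q = (7 - (-2)·-0.286) / (-3) = -2.143
Iteration 2:
  p = (-2 - (4)·-2.143) / (7) = 0.939
  q = (7 - (-2)·0.939) / (-3) = -2.959
Iteration 3:
  p = (-2 - (4)·-2.959) / (7) = 1.405
  q = (7 - (-2)·1.405) / (-3) = -3.270

(1.405, -3.270)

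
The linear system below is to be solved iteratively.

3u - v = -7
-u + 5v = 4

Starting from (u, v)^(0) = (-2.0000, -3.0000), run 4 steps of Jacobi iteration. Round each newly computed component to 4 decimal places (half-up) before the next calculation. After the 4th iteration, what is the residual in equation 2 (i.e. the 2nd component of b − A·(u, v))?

0.0757

Iteration 1:
  u = (-7 - (-1)·-3.0000) / (3) = -3.3333
  v = (4 - (-1)·-2.0000) / (5) = 0.4000
Iteration 2:
  u = (-7 - (-1)·0.4000) / (3) = -2.2000
  v = (4 - (-1)·-3.3333) / (5) = 0.1333
Iteration 3:
  u = (-7 - (-1)·0.1333) / (3) = -2.2889
  v = (4 - (-1)·-2.2000) / (5) = 0.3600
Iteration 4:
  u = (-7 - (-1)·0.3600) / (3) = -2.2133
  v = (4 - (-1)·-2.2889) / (5) = 0.3422
Residual b − A·x = (-0.0179, 0.0757)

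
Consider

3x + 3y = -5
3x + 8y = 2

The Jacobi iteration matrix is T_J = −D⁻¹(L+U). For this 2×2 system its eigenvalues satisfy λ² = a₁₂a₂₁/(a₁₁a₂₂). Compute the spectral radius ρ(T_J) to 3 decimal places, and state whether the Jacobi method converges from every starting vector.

0.612

a₁₂a₂₁/(a₁₁a₂₂) = (3)·(3) / ((3)·(8)) = 0.375000
ρ = √|0.375000| = √0.375000 = 0.612
ρ < 1, so Jacobi converges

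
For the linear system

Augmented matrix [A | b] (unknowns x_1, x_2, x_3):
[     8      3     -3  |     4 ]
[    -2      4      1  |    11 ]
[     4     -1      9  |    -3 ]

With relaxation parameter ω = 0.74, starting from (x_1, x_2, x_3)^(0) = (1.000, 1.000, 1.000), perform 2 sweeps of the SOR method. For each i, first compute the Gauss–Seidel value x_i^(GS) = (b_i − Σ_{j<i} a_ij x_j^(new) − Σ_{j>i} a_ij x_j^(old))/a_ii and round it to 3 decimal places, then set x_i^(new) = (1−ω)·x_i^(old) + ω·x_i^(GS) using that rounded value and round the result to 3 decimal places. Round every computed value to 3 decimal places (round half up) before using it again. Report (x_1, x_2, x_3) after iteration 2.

(-0.117, 2.601, 0.006)

Iteration 1:
  x_1: GS value = (4 - (3)·1.000 - (-3)·1.000) / (8) = 0.500;  x_1 ← (1−ω)·1.000 + ω·0.500 = 0.630
  x_2: GS value = (11 - (-2)·0.630 - (1)·1.000) / (4) = 2.815;  x_2 ← (1−ω)·1.000 + ω·2.815 = 2.343
  x_3: GS value = (-3 - (4)·0.630 - (-1)·2.343) / (9) = -0.353;  x_3 ← (1−ω)·1.000 + ω·-0.353 = -0.001
Iteration 2:
  x_1: GS value = (4 - (3)·2.343 - (-3)·-0.001) / (8) = -0.379;  x_1 ← (1−ω)·0.630 + ω·-0.379 = -0.117
  x_2: GS value = (11 - (-2)·-0.117 - (1)·-0.001) / (4) = 2.692;  x_2 ← (1−ω)·2.343 + ω·2.692 = 2.601
  x_3: GS value = (-3 - (4)·-0.117 - (-1)·2.601) / (9) = 0.008;  x_3 ← (1−ω)·-0.001 + ω·0.008 = 0.006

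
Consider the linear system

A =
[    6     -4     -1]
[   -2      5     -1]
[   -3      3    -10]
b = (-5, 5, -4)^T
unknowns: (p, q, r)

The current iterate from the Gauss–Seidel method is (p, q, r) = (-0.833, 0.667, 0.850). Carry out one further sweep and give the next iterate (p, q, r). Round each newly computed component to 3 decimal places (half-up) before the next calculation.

One sweep:
  p = (-5 - (-4)·0.667 - (-1)·0.850) / (6) = -0.247
  q = (5 - (-2)·-0.247 - (-1)·0.850) / (5) = 1.071
  r = (-4 - (-3)·-0.247 - (3)·1.071) / (-10) = 0.795

(-0.247, 1.071, 0.795)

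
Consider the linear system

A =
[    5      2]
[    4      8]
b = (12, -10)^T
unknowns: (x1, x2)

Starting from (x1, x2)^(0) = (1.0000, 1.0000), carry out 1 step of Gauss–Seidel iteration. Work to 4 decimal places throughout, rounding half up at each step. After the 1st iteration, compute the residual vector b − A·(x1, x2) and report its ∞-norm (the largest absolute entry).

Iteration 1:
  x1 = (12 - (2)·1.0000) / (5) = 2.0000
  x2 = (-10 - (4)·2.0000) / (8) = -2.2500
Residual b − A·x = (6.5000, 0.0000); ∞-norm = 6.5000

6.5000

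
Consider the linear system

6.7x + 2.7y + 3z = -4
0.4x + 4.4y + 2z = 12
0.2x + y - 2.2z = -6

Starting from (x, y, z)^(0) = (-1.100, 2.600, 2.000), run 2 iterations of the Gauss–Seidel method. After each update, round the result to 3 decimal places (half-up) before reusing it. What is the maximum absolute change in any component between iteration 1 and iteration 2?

0.611

Iteration 1:
  x = (-4 - (2.7)·2.600 - (3)·2.000) / (6.7) = -2.540
  y = (12 - (0.4)·-2.540 - (2)·2.000) / (4.4) = 2.049
  z = (-6 - (0.2)·-2.540 - (1)·2.049) / (-2.2) = 3.428
Iteration 2:
  x = (-4 - (2.7)·2.049 - (3)·3.428) / (6.7) = -2.958
  y = (12 - (0.4)·-2.958 - (2)·3.428) / (4.4) = 1.438
  z = (-6 - (0.2)·-2.958 - (1)·1.438) / (-2.2) = 3.112
Change: (-0.418, -0.611, -0.316) → max |·| = 0.611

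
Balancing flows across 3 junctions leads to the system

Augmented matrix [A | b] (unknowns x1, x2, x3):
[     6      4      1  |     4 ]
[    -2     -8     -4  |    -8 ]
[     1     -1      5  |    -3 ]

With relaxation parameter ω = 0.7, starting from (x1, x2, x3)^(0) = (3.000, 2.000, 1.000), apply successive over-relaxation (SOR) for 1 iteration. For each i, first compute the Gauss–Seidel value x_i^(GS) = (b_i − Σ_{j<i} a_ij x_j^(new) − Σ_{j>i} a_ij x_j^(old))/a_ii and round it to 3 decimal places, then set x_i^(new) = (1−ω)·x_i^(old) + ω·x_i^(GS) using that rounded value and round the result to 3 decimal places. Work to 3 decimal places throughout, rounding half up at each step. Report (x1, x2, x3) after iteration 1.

(0.317, 0.895, -0.039)

Iteration 1:
  x1: GS value = (4 - (4)·2.000 - (1)·1.000) / (6) = -0.833;  x1 ← (1−ω)·3.000 + ω·-0.833 = 0.317
  x2: GS value = (-8 - (-2)·0.317 - (-4)·1.000) / (-8) = 0.421;  x2 ← (1−ω)·2.000 + ω·0.421 = 0.895
  x3: GS value = (-3 - (1)·0.317 - (-1)·0.895) / (5) = -0.484;  x3 ← (1−ω)·1.000 + ω·-0.484 = -0.039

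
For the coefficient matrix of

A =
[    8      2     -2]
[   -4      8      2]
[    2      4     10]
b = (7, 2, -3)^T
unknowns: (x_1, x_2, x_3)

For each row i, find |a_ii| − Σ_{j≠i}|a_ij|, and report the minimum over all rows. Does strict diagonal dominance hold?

row 1: |8| − (2+2) = 4
row 2: |8| − (4+2) = 2
row 3: |10| − (2+4) = 4
minimum over rows = 2 → strictly diagonally dominant (convergence guaranteed)

2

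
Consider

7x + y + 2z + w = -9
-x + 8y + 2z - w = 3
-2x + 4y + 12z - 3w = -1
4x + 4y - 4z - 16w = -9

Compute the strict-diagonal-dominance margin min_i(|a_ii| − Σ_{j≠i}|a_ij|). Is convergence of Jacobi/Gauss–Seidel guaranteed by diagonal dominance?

3

row 1: |7| − (1+2+1) = 3
row 2: |8| − (1+2+1) = 4
row 3: |12| − (2+4+3) = 3
row 4: |-16| − (4+4+4) = 4
minimum over rows = 3 → strictly diagonally dominant (convergence guaranteed)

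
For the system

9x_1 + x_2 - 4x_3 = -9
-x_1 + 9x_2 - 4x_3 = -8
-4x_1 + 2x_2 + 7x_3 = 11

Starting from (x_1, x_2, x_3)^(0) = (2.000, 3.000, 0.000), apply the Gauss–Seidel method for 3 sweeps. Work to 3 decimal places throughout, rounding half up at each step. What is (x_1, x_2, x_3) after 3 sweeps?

Iteration 1:
  x_1 = (-9 - (1)·3.000 - (-4)·0.000) / (9) = -1.333
  x_2 = (-8 - (-1)·-1.333 - (-4)·0.000) / (9) = -1.037
  x_3 = (11 - (-4)·-1.333 - (2)·-1.037) / (7) = 1.106
Iteration 2:
  x_1 = (-9 - (1)·-1.037 - (-4)·1.106) / (9) = -0.393
  x_2 = (-8 - (-1)·-0.393 - (-4)·1.106) / (9) = -0.441
  x_3 = (11 - (-4)·-0.393 - (2)·-0.441) / (7) = 1.473
Iteration 3:
  x_1 = (-9 - (1)·-0.441 - (-4)·1.473) / (9) = -0.296
  x_2 = (-8 - (-1)·-0.296 - (-4)·1.473) / (9) = -0.267
  x_3 = (11 - (-4)·-0.296 - (2)·-0.267) / (7) = 1.479

(-0.296, -0.267, 1.479)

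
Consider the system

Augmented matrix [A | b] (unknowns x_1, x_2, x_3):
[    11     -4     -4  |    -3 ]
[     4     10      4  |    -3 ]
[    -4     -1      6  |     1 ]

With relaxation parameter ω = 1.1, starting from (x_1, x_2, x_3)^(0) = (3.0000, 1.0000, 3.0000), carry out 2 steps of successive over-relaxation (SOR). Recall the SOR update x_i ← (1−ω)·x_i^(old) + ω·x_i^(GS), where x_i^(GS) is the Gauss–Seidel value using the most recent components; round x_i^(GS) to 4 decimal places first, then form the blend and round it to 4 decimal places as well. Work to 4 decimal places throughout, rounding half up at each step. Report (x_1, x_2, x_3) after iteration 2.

Iteration 1:
  x_1: GS value = (-3 - (-4)·1.0000 - (-4)·3.0000) / (11) = 1.1818;  x_1 ← (1−ω)·3.0000 + ω·1.1818 = 1.0000
  x_2: GS value = (-3 - (4)·1.0000 - (4)·3.0000) / (10) = -1.9000;  x_2 ← (1−ω)·1.0000 + ω·-1.9000 = -2.1900
  x_3: GS value = (1 - (-4)·1.0000 - (-1)·-2.1900) / (6) = 0.4683;  x_3 ← (1−ω)·3.0000 + ω·0.4683 = 0.2151
Iteration 2:
  x_1: GS value = (-3 - (-4)·-2.1900 - (-4)·0.2151) / (11) = -0.9909;  x_1 ← (1−ω)·1.0000 + ω·-0.9909 = -1.1900
  x_2: GS value = (-3 - (4)·-1.1900 - (4)·0.2151) / (10) = 0.0900;  x_2 ← (1−ω)·-2.1900 + ω·0.0900 = 0.3180
  x_3: GS value = (1 - (-4)·-1.1900 - (-1)·0.3180) / (6) = -0.5737;  x_3 ← (1−ω)·0.2151 + ω·-0.5737 = -0.6526

(-1.1900, 0.3180, -0.6526)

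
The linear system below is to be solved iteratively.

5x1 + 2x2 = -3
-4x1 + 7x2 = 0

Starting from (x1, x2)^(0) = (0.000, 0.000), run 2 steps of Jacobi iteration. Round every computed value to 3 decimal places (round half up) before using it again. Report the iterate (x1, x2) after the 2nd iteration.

Iteration 1:
  x1 = (-3 - (2)·0.000) / (5) = -0.600
  x2 = (0 - (-4)·0.000) / (7) = 0.000
Iteration 2:
  x1 = (-3 - (2)·0.000) / (5) = -0.600
  x2 = (0 - (-4)·-0.600) / (7) = -0.343

(-0.600, -0.343)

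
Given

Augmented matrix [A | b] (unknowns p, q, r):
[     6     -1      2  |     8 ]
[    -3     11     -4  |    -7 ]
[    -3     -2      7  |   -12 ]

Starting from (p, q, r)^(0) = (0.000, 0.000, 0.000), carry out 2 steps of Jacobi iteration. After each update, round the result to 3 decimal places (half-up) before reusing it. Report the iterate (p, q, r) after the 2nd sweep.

Iteration 1:
  p = (8 - (-1)·0.000 - (2)·0.000) / (6) = 1.333
  q = (-7 - (-3)·0.000 - (-4)·0.000) / (11) = -0.636
  r = (-12 - (-3)·0.000 - (-2)·0.000) / (7) = -1.714
Iteration 2:
  p = (8 - (-1)·-0.636 - (2)·-1.714) / (6) = 1.799
  q = (-7 - (-3)·1.333 - (-4)·-1.714) / (11) = -0.896
  r = (-12 - (-3)·1.333 - (-2)·-0.636) / (7) = -1.325

(1.799, -0.896, -1.325)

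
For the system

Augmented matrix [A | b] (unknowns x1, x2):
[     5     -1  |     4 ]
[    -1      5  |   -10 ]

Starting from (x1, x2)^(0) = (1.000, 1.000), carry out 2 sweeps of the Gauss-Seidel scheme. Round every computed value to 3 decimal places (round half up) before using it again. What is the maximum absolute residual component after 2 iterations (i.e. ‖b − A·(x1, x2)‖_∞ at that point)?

0.112

Iteration 1:
  x1 = (4 - (-1)·1.000) / (5) = 1.000
  x2 = (-10 - (-1)·1.000) / (5) = -1.800
Iteration 2:
  x1 = (4 - (-1)·-1.800) / (5) = 0.440
  x2 = (-10 - (-1)·0.440) / (5) = -1.912
Residual b − A·x = (-0.112, 0.000); ∞-norm = 0.112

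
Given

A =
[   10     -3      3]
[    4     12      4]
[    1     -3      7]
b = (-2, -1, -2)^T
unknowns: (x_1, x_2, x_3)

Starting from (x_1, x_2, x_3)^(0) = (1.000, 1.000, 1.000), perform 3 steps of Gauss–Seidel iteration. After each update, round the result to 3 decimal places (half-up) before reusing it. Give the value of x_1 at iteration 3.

Iteration 1:
  x_1 = (-2 - (-3)·1.000 - (3)·1.000) / (10) = -0.200
  x_2 = (-1 - (4)·-0.200 - (4)·1.000) / (12) = -0.350
  x_3 = (-2 - (1)·-0.200 - (-3)·-0.350) / (7) = -0.407
Iteration 2:
  x_1 = (-2 - (-3)·-0.350 - (3)·-0.407) / (10) = -0.183
  x_2 = (-1 - (4)·-0.183 - (4)·-0.407) / (12) = 0.113
  x_3 = (-2 - (1)·-0.183 - (-3)·0.113) / (7) = -0.211
Iteration 3:
  x_1 = (-2 - (-3)·0.113 - (3)·-0.211) / (10) = -0.103
  x_2 = (-1 - (4)·-0.103 - (4)·-0.211) / (12) = 0.021
  x_3 = (-2 - (1)·-0.103 - (-3)·0.021) / (7) = -0.262

-0.103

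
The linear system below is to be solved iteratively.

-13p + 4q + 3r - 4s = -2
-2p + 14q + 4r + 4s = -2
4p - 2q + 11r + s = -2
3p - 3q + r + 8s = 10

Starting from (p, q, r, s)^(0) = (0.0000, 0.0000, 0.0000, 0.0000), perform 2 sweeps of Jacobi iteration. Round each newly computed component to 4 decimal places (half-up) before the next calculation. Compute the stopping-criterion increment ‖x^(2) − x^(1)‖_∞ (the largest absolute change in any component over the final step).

Iteration 1:
  p = (-2 - (4)·0.0000 - (3)·0.0000 - (-4)·0.0000) / (-13) = 0.1538
  q = (-2 - (-2)·0.0000 - (4)·0.0000 - (4)·0.0000) / (14) = -0.1429
  r = (-2 - (4)·0.0000 - (-2)·0.0000 - (1)·0.0000) / (11) = -0.1818
  s = (10 - (3)·0.0000 - (-3)·0.0000 - (1)·0.0000) / (8) = 1.2500
Iteration 2:
  p = (-2 - (4)·-0.1429 - (3)·-0.1818 - (-4)·1.2500) / (-13) = -0.3167
  q = (-2 - (-2)·0.1538 - (4)·-0.1818 - (4)·1.2500) / (14) = -0.4261
  r = (-2 - (4)·0.1538 - (-2)·-0.1429 - (1)·1.2500) / (11) = -0.3774
  s = (10 - (3)·0.1538 - (-3)·-0.1429 - (1)·-0.1818) / (8) = 1.1615
Change: (-0.4705, -0.2832, -0.1956, -0.0885) → max |·| = 0.4705

0.4705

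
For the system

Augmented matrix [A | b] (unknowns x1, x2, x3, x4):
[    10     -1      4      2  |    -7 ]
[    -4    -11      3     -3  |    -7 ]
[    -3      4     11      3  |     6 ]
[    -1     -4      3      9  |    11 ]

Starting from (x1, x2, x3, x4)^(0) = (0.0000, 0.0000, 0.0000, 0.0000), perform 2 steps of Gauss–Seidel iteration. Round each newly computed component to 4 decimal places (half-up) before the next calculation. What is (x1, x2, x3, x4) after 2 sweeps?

(-0.9292, 0.5653, -0.3309, 1.4805)

Iteration 1:
  x1 = (-7 - (-1)·0.0000 - (4)·0.0000 - (2)·0.0000) / (10) = -0.7000
  x2 = (-7 - (-4)·-0.7000 - (3)·0.0000 - (-3)·0.0000) / (-11) = 0.8909
  x3 = (6 - (-3)·-0.7000 - (4)·0.8909 - (3)·0.0000) / (11) = 0.0306
  x4 = (11 - (-1)·-0.7000 - (-4)·0.8909 - (3)·0.0306) / (9) = 1.5302
Iteration 2:
  x1 = (-7 - (-1)·0.8909 - (4)·0.0306 - (2)·1.5302) / (10) = -0.9292
  x2 = (-7 - (-4)·-0.9292 - (3)·0.0306 - (-3)·1.5302) / (-11) = 0.5653
  x3 = (6 - (-3)·-0.9292 - (4)·0.5653 - (3)·1.5302) / (11) = -0.3309
  x4 = (11 - (-1)·-0.9292 - (-4)·0.5653 - (3)·-0.3309) / (9) = 1.4805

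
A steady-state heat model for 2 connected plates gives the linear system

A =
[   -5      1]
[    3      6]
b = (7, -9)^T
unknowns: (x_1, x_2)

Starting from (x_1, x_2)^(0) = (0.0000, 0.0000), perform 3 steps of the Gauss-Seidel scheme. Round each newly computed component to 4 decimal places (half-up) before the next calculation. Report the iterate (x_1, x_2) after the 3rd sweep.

(-1.5440, -0.7280)

Iteration 1:
  x_1 = (7 - (1)·0.0000) / (-5) = -1.4000
  x_2 = (-9 - (3)·-1.4000) / (6) = -0.8000
Iteration 2:
  x_1 = (7 - (1)·-0.8000) / (-5) = -1.5600
  x_2 = (-9 - (3)·-1.5600) / (6) = -0.7200
Iteration 3:
  x_1 = (7 - (1)·-0.7200) / (-5) = -1.5440
  x_2 = (-9 - (3)·-1.5440) / (6) = -0.7280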